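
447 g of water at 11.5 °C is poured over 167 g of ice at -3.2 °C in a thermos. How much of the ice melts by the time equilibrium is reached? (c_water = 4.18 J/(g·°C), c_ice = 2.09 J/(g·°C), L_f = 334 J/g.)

m_melted ≈ 61 g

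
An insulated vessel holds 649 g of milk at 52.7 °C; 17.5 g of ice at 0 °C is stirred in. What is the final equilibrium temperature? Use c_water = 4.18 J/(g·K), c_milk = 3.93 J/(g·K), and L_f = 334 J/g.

Conservation of energy gives ΣQ = 0:
fusion: m_ice L_f = 17.5×334 = 5845
  warm the meltwater: 73.15 T
  milk cools: 649×3.93×(T − 52.7) = 2550.6(T − 52.7)
2623.7 T = 134415 − 5845 = 128570
T ≈ 49.00 °C (positive, so assuming full melt was valid).

T_f ≈ 49.0 °C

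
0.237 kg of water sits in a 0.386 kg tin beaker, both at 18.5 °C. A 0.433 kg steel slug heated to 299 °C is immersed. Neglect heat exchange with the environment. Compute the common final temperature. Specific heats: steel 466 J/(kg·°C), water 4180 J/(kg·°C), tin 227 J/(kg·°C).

T_f ≈ 62.7 °C

T_f = Σ m_i c_i T_i / Σ m_i c_i:
T_f = (201.78·299 + 990.66·18.5 + 87.62·18.5) / (201.78 + 990.66 + 87.62)
    = 80280 / 1280.1 ≈ 62.72 °C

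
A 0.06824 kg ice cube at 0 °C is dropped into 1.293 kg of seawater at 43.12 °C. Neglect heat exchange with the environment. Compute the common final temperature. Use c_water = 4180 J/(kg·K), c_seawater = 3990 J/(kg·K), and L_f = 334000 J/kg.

Energy balance with sensible and latent terms:
melt ice: 0.06824×334000 = 22792; warm the meltwater: 285.24 T; seawater: 5159.1(T − 43.12)
5444.3 T = 222459 − 22792 = 199667
T ≈ 36.67 °C — above 0 °C, consistent with complete melting.

T_f ≈ 36.7 °C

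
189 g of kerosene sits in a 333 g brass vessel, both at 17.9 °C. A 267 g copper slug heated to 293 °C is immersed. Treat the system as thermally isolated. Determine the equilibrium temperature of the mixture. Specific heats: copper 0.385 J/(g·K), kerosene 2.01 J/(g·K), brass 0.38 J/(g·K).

Taking heat into each body as positive, Σ m c ΔT = 0:
267·0.385·(T − 293) + 189·2.01·(T − 17.9) + 333·0.38·(T − 17.9) = 0
102.8(T − 293) + 379.89(T − 17.9) + 126.54(T − 17.9) = 0
(102.8 + 379.89 + 126.54) T = 102.8·293 + 379.89·17.9 + 126.54·17.9
T ≈ 64.32 °C

T_f ≈ 64.3 °C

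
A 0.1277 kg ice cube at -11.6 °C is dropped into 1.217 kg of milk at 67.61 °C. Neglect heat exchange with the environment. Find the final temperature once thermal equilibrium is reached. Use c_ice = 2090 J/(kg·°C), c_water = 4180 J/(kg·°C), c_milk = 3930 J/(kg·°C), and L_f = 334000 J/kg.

Let T be the final temperature. ΣQ_i = 0:
ice -11.6→0 °C: 0.1277·2090·11.6 = 3096
  fusion: m_ice L_f = 0.1277·334000 = 42652
  meltwater 0→T: 0.1277·4180·T = 533.79 T
  milk: 4782.8(T − 67.61)
5316.6 T = 323366 − 45748 = 277618
T ≈ 52.22 °C (positive, so assuming full melt was valid).

T_f ≈ 52.2 °C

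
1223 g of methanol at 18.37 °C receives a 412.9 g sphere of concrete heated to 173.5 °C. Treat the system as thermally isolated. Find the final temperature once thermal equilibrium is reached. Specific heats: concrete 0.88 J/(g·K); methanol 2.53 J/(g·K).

Setting the total heat transfer to zero:
412.9·0.88·(T − 173.5) + 1223·2.53·(T − 18.37) = 0
363.35(T − 173.5) + 3094.2(T − 18.37) = 0
3457.5 T = 119882
T = 119882/3457.5 ≈ 34.67 °C

T_f ≈ 34.7 °C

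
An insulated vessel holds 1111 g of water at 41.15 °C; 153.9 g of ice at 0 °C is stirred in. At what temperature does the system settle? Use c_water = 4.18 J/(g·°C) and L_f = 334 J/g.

T_f ≈ 26.4 °C

Energy balance with sensible and latent terms:
latent heat to melt: 153.9×334 = 51403; warm the meltwater: 643.3 T; water: 4644(T − 41.15)
5287.3 T = 191100 − 51403 = 139697
T ≈ 26.42 °C. Since T > 0 °C, the all-ice-melts assumption holds.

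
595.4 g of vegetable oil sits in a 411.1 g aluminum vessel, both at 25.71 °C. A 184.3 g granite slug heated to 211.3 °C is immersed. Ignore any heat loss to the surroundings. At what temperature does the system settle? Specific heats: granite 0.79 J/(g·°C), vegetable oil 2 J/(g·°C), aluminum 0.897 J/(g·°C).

T_f ≈ 41.6 °C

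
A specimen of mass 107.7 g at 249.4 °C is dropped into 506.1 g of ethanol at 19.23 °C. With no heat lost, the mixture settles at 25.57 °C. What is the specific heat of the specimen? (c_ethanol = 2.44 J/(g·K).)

m_s c (T_s − T_f) = m_ethanol c_ethanol (T_f − T_0):
107.7×c×(249.4 − 25.57) = 506.1×2.44×(25.57 − 19.23)
24106 c = 7829.2  ⇒  c ≈ 0.3248 J/(g·K)

c ≈ 0.325 J/(g·K)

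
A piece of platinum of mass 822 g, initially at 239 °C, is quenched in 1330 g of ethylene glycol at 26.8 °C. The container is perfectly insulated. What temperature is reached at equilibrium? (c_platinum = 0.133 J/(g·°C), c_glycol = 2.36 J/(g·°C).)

Setting the total heat transfer to zero:
822*0.133*(T − 239) + 1330*2.36*(T − 26.8) = 0
109.33(T − 239) + 3138.8(T − 26.8) = 0
3248.1 T = 110249
T = 110249 / 3248.1 = 33.9 °C

T_f ≈ 33.9 °C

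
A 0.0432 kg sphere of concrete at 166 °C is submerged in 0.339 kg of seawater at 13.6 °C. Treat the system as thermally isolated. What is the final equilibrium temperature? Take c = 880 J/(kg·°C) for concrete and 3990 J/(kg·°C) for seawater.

T_f ≈ 17.8 °C

T_f = Σ m_i c_i T_i / Σ m_i c_i:
T_f = (38.02*166 + 1352.6*13.6) / (38.02 + 1352.6)
    = 24706 / 1390.6 ≈ 17.77 °C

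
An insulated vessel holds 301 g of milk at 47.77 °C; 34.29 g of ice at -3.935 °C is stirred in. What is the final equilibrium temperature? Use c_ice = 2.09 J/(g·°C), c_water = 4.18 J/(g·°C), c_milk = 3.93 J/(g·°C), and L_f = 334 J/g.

Energy balance with sensible and latent terms:
ice -3.935→0 °C: 34.29·2.09·3.935 = 282.01; latent heat to melt: 34.29·334 = 11453; meltwater 0→T: 34.29·4.18·T = 143.33 T; milk: 1182.9(T − 47.77)
1326.3 T = 56509 − 11735 = 44774
T ≈ 33.76 °C. Since T > 0 °C, the all-ice-melts assumption holds.

T_f ≈ 33.8 °C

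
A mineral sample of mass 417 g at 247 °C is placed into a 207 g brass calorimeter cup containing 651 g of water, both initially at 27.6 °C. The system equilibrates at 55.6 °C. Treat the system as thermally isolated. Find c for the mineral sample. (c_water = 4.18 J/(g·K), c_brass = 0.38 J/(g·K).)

Net heat exchanged in the isolated system is zero:
417·c·(55.6 − 247) + 651·4.18·(55.6 − 27.6) + 207·0.38·(55.6 − 27.6) = 0
-79814 c = -78396
c = -78396/-79814 ≈ 0.9822 J/(g·K)

c ≈ 0.982 J/(g·K)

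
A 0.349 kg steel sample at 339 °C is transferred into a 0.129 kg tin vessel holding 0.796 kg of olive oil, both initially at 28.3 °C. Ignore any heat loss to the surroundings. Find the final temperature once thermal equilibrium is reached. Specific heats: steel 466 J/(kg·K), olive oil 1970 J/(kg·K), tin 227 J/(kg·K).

With ΣQ=0 the equilibrium temperature is the m·c-weighted mean:
T_f = (162.63×339 + 1568.1×28.3 + 29.28×28.3) / (162.63 + 1568.1 + 29.28)
    = 100339 / 1760 ≈ 57.01 °C

T_f ≈ 57.0 °C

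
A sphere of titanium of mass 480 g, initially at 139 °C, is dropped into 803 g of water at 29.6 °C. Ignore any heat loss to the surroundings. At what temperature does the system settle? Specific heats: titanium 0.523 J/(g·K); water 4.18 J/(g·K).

T_f ≈ 37.2 °C

T_f = Σ m_i c_i T_i / Σ m_i c_i:
T_f = (251.04*139 + 3356.5*29.6) / (251.04 + 3356.5)
    = 134248 / 3607.6 ≈ 37.21 °C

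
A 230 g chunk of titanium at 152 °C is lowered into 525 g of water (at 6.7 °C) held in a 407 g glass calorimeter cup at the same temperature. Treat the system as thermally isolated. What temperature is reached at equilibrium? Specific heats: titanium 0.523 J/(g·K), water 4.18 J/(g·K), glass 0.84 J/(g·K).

T_f ≈ 13.3 °C

T_f = Σ m_i c_i T_i / Σ m_i c_i:
T_f = (120.29*152 + 2194.5*6.7 + 341.88*6.7) / (120.29 + 2194.5 + 341.88)
    = 35278 / 2656.7 ≈ 13.28 °C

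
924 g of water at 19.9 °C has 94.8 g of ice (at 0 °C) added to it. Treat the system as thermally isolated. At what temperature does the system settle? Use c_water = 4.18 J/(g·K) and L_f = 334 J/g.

T_f ≈ 10.6 °C

Net heat exchanged in the isolated system is zero:
melt ice: 94.8×334 = 31663
  meltwater 0→T: 94.8×4.18×T = 396.26 T
  water: 3862.3(T − 19.9)
4258.6 T = 76860 − 31663 = 45197
T ≈ 10.61 °C — above 0 °C, consistent with complete melting.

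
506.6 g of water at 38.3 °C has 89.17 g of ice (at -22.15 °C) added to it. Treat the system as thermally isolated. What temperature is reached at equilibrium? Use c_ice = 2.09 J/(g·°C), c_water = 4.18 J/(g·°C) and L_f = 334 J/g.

Taking heat into each body as positive, Σ m c ΔT = 0:
warm ice to 0 °C: 89.17·2.09·(0 − (-22.15)) = 4128
  fusion: m_ice L_f = 89.17·334 = 29783
  meltwater 0→T: 89.17·4.18·T = 372.73 T
  water cools: 506.6·4.18·(T − 38.3) = 2117.6(T − 38.3)
2490.3 T = 81104 − 33911 = 47193
T ≈ 18.95 °C — above 0 °C, consistent with complete melting.

T_f ≈ 19.0 °C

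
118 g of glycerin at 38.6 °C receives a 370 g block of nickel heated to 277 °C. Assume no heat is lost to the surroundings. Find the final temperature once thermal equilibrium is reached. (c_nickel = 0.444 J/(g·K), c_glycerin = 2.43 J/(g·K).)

With ΣQ=0 the equilibrium temperature is the m·c-weighted mean:
T_f = (164.28×277 + 286.74×38.6) / (164.28 + 286.74)
    = 56574 / 451.02 ≈ 125.44 °C

T_f ≈ 125.4 °C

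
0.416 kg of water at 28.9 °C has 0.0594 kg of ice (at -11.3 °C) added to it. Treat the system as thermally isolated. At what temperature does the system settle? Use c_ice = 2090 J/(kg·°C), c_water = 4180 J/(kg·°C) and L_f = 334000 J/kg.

Energy balance with sensible and latent terms:
warm ice to 0 °C: 0.0594×2090×(0 − (-11.3)) = 1402.8; fusion: m_ice L_f = 0.0594×334000 = 19840; meltwater 0→T: 0.0594×4180×T = 248.29 T; water cools: 0.416×4180×(T − 28.9) = 1738.9(T − 28.9)
1987.2 T = 50254 − 21242 = 29011
T ≈ 14.60 °C — above 0 °C, consistent with complete melting.

T_f ≈ 14.6 °C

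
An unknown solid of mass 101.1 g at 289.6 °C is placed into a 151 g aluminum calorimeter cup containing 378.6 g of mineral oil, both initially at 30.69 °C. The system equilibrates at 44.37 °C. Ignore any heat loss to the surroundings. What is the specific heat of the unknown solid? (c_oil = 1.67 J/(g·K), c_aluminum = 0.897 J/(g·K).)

Taking heat into each body as positive, Σ m c ΔT = 0:
101.1×c×(44.37 − 289.6) + 378.6×1.67×(44.37 − 30.69) + 151×0.897×(44.37 − 30.69) = 0
-24793 c = -10502
c = -10502/-24793 ≈ 0.4236 J/(g·K)

c ≈ 0.424 J/(g·K)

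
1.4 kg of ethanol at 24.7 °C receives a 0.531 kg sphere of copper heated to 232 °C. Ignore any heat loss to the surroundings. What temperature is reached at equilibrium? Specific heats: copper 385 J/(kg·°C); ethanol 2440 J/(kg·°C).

T_f ≈ 36.4 °C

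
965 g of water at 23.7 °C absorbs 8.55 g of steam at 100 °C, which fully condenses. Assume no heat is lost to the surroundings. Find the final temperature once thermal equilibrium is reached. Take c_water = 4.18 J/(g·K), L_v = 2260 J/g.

Energy conservation, ΣQ = 0:
latent heat released on condensation: 8.55·2260 = 19323; condensed water 100 °C→T: 35.74(T − 100); water warms: 965·4.18·(T − 23.7) = 4033.7(T − 23.7)
4069.4 T = 19323 + 3573.9 + 95599 = 118496
T ≈ 29.12 °C, under the boiling point, so the assumption holds.

T_f ≈ 29.1 °C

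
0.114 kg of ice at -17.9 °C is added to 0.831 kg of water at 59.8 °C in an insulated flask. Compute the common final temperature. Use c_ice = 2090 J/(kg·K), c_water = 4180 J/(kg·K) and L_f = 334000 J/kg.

T_f ≈ 41.9 °C

Conservation of energy gives ΣQ = 0:
warm ice to 0 °C: 0.114×2090×(0 − (-17.9)) = 4264.9
  fusion: m_ice L_f = 0.114×334000 = 38076
  meltwater 0→T: 0.114×4180×T = 476.52 T
  water cools: 0.831×4180×(T − 59.8) = 3473.6(T − 59.8)
3950.1 T = 207720 − 42341 = 165379
T ≈ 41.87 °C. Since T > 0 °C, the all-ice-melts assumption holds.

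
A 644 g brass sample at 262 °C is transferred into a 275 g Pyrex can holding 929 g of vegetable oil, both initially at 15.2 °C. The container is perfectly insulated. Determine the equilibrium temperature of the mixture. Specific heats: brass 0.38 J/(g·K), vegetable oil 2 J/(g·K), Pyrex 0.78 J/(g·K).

T_f ≈ 41.3 °C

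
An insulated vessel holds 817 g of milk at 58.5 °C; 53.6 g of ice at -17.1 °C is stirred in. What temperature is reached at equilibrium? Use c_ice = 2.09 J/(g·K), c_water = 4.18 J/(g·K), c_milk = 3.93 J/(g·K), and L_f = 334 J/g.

T_f ≈ 48.9 °C

Setting the total heat transfer to zero:
warm ice to 0 °C: 53.6×2.09×(0 − (-17.1)) = 1915.6
  fusion: m_ice L_f = 53.6×334 = 17902
  warm the meltwater: 224.05 T
  milk: 3210.8(T − 58.5)
3434.9 T = 187832 − 19818 = 168014
T ≈ 48.91 °C — above 0 °C, consistent with complete melting.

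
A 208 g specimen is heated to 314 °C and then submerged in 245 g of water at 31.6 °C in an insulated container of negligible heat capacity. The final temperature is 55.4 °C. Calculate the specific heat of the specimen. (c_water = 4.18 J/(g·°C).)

c ≈ 0.453 J/(g·°C)

m_s c (T_s − T_f) = m_water c_water (T_f − T_0):
208×c×(314 − 55.4) = 245×4.18×(55.4 − 31.6)
53789 c = 24374  ⇒  c ≈ 0.4531 J/(g·°C)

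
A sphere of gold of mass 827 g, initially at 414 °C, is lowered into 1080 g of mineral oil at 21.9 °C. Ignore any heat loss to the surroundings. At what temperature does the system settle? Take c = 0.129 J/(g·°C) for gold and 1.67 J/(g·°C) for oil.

Heat lost by the gold equals heat gained by the oil:
827×0.129×(414 − T) = 1080×1.67×(T − 21.9)
106.68(414 − T) = 1803.6(T − 21.9)
1910.3 T = 83666  ⇒  T ≈ 43.80 °C

T_f ≈ 43.8 °C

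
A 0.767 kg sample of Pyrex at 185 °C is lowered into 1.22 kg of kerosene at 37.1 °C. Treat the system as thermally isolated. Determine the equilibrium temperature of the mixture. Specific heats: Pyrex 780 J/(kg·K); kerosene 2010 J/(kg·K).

T_f ≈ 66.1 °C

With ΣQ=0 the equilibrium temperature is the m·c-weighted mean:
T_f = (598.26×185 + 2452.2×37.1) / (598.26 + 2452.2)
    = 201655 / 3050.5 ≈ 66.11 °C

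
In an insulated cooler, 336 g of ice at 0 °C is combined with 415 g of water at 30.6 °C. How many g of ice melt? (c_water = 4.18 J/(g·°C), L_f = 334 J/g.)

Cooling the water to 0 °C releases 415·4.18·30.6 = 53082 J.
Melting all 336 g of ice would need 336·334 = 112224 J.
That's not enough to melt it all — equilibrium is at 0 °C with ice remaining.
m_melted·334 = 53082  ⇒  m_melted ≈ 158.9 g.

m_melted ≈ 159 g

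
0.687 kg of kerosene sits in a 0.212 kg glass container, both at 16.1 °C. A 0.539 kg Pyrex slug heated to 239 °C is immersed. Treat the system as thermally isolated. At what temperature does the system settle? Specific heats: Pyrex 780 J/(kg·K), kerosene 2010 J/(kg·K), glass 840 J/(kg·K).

With ΣQ=0 the equilibrium temperature is the m·c-weighted mean:
T_f = (420.42×239 + 1380.9×16.1 + 178.08×16.1) / (420.42 + 1380.9 + 178.08)
    = 125579 / 1979.4 ≈ 63.44 °C

T_f ≈ 63.4 °C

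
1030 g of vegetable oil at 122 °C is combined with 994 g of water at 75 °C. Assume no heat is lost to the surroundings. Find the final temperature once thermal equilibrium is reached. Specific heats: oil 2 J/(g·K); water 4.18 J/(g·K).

|Q_oil| = |Q_water|:
1030·2·(122 − T) = 994·4.18·(T − 75)
2060(122 − T) = 4154.9(T − 75)
6214.9 T = 562939  ⇒  T ≈ 90.58 °C

T_f ≈ 90.6 °C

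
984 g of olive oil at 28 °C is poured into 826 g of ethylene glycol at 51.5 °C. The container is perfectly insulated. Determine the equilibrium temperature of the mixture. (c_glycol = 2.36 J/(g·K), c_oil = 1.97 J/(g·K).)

T_f ≈ 39.8 °C

T_f is the heat-capacity-weighted average of the initial temperatures:
T_f = (1949.4×51.5 + 1938.5×28) / (1949.4 + 1938.5)
    = 154669 / 3887.8 ≈ 39.78 °C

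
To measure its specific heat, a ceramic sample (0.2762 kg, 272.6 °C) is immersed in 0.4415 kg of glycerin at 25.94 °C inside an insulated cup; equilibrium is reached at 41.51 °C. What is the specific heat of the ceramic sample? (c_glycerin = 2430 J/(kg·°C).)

c ≈ 262 J/(kg·°C)

m_s c (T_s − T_f) = m_glycerin c_glycerin (T_f − T_0):
0.2762×c×(272.6 − 41.51) = 0.4415×2430×(41.51 − 25.94)
63.83 c = 16704  ⇒  c ≈ 261.7 J/(kg·°C)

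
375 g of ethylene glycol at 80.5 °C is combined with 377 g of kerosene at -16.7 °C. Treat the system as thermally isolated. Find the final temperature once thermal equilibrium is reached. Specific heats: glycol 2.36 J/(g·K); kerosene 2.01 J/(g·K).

T_f ≈ 35.7 °C

Heat lost by the glycol equals heat gained by the kerosene:
375×2.36×(80.5 − T) = 377×2.01×(T − (-16.7))
885(80.5 − T) = 757.77(T − (-16.7))
1642.8 T = 58588  ⇒  T ≈ 35.66 °C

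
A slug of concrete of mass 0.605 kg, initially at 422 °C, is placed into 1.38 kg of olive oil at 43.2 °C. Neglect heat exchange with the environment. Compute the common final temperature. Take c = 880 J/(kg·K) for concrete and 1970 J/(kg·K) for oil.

T_f ≈ 105.2 °C

T_f is the heat-capacity-weighted average of the initial temperatures:
T_f = (532.4·422 + 2718.6·43.2) / (532.4 + 2718.6)
    = 342116 / 3251 ≈ 105.23 °C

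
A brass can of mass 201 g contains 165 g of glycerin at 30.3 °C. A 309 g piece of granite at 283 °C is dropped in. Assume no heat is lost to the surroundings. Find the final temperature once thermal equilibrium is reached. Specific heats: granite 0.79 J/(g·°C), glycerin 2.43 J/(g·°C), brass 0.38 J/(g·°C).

T_f ≈ 115.8 °C

Taking heat into each body as positive, Σ m c ΔT = 0:
309×0.79×(T − 283) + 165×2.43×(T − 30.3) + 201×0.38×(T − 30.3) = 0
244.11(T − 283) + 400.95(T − 30.3) + 76.38(T − 30.3) = 0
(244.11 + 400.95 + 76.38) T = 244.11×283 + 400.95×30.3 + 76.38×30.3
T = 83546 / 721.44 = 116 °C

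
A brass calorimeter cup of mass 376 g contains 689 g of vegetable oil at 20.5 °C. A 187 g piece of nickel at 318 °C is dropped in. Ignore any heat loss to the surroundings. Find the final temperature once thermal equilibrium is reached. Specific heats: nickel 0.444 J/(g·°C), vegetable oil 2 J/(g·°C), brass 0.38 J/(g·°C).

T_f ≈ 35.9 °C

Conservation of energy gives ΣQ = 0:
187·0.444·(T − 318) + 689·2·(T − 20.5) + 376·0.38·(T − 20.5) = 0
83.03(T − 318) + 1378(T − 20.5) + 142.88(T − 20.5) = 0
(83.03 + 1378 + 142.88) T = 83.03·318 + 1378·20.5 + 142.88·20.5
T = 57581 / 1603.9 = 35.9 °C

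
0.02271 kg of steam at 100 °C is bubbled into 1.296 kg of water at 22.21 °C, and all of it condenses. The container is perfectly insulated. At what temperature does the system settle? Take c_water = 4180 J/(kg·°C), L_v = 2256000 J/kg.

Net heat exchanged in the isolated system is zero:
steam→water at 100 °C releases m L_v = 0.02271×2256000 = 51234
  condensate cools 100→T: 0.02271×4180×(T − 100) = 94.93(T − 100)
  original water: 5417.3(T − 22.21)
5512.2 T = 51234 + 9492.8 + 120318 = 181044
T ≈ 32.84 °C (< 100 °C, so full condensation is consistent).

T_f ≈ 32.8 °C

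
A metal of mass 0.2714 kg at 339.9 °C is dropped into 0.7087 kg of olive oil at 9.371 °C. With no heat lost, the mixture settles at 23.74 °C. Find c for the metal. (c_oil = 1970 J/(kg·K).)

Heat lost by the metal = heat gained by the oil:
0.2714×c×(339.9 − 23.74) = 0.7087×1970×(23.74 − 9.371)
85.81 c = 20061  ⇒  c ≈ 233.8 J/(kg·K)

c ≈ 234 J/(kg·K)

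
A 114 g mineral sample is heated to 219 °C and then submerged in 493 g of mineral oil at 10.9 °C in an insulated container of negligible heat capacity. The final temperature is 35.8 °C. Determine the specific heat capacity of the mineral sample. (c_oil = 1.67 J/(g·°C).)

c ≈ 0.982 J/(g·°C)

Net heat exchanged in the isolated system is zero:
114×c×(35.8 − 219) + 493×1.67×(35.8 − 10.9) = 0
-20885 c = -20500
c = -20500/-20885 ≈ 0.9816 J/(g·°C)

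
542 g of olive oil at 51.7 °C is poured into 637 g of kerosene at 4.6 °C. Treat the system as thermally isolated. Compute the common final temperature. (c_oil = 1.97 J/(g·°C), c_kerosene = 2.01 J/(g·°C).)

T_f ≈ 26.0 °C

Conservation of energy gives ΣQ = 0:
542*1.97*(T − 51.7) + 637*2.01*(T − 4.6) = 0
1067.7(T − 51.7) + 1280.4(T − 4.6) = 0
(1067.7 + 1280.4) T = 1067.7*51.7 + 1280.4*4.6
T = 61092/2348.1 ≈ 26.02 °C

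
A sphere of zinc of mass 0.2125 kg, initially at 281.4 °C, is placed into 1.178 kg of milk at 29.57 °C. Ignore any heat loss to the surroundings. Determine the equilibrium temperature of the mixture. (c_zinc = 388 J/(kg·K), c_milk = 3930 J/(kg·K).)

Taking heat into each body as positive, Σ m c ΔT = 0:
0.2125*388*(T − 281.4) + 1.178*3930*(T − 29.57) = 0
4712 T = 160097
T = 160097 / 4712 = 34 °C

T_f ≈ 34.0 °C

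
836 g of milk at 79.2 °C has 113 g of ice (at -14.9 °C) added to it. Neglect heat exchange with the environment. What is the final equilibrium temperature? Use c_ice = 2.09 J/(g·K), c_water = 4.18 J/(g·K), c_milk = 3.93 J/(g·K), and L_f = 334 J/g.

Setting the total heat transfer to zero:
ice -14.9→0 °C: 113·2.09·14.9 = 3518.9; latent heat to melt: 113·334 = 37742; meltwater 0→T: 113·4.18·T = 472.34 T; milk cools: 836·3.93·(T − 79.2) = 3285.5(T − 79.2)
3757.8 T = 260210 − 41261 = 218949
T ≈ 58.26 °C (positive, so assuming full melt was valid).

T_f ≈ 58.3 °C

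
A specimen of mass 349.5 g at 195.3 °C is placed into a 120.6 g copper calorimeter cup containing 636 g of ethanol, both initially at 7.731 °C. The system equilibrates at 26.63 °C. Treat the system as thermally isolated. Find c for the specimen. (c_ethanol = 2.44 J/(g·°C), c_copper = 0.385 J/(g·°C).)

c ≈ 0.512 J/(g·°C)

Energy conservation, ΣQ = 0:
349.5·c·(26.63 − 195.3) + 636·2.44·(26.63 − 7.731) + 120.6·0.385·(26.63 − 7.731) = 0
-58950 c = -30206
c = -30206/-58950 ≈ 0.5124 J/(g·°C)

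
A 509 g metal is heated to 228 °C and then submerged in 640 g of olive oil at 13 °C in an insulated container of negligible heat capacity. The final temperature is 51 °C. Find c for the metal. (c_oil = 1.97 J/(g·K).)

m_s c (T_s − T_f) = m_oil c_oil (T_f − T_0):
509×c×(228 − 51) = 640×1.97×(51 − 13)
90093 c = 47910  ⇒  c ≈ 0.5318 J/(g·K)

c ≈ 0.532 J/(g·K)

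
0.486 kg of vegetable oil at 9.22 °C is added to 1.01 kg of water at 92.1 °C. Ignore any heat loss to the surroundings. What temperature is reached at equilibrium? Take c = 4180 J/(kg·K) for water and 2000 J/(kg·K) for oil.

T_f ≈ 76.6 °C

Let T be the final temperature. ΣQ_i = 0:
1.01·4180·(T − 92.1) + 0.486·2000·(T − 9.22) = 0
5193.8 T = 397790
T = 397790 / 5193.8 = 76.6 °C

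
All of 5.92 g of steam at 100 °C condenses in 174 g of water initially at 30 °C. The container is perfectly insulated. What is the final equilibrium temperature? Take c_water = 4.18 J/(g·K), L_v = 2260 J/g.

T_f ≈ 50.1 °C

Heat gained plus heat lost sum to zero:
condense steam: −5.92×2260 = −13379; condensed water 100 °C→T: 24.75(T − 100); water warms: 174×4.18×(T − 30) = 727.32(T − 30)
752.07 T = 13379 + 2474.6 + 21820 = 37673
T ≈ 50.09 °C, under the boiling point, so the assumption holds.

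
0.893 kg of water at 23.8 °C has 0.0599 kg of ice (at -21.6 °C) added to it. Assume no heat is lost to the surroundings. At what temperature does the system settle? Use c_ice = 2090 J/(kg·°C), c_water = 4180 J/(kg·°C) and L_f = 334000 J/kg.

Energy conservation, ΣQ = 0:
ice -21.6→0 °C: 0.0599×2090×21.6 = 2704.1; melt ice: 0.0599×334000 = 20007; meltwater 0→T: 0.0599×4180×T = 250.38 T; water cools: 0.893×4180×(T − 23.8) = 3732.7(T − 23.8)
3983.1 T = 88839 − 22711 = 66128
T ≈ 16.60 °C — above 0 °C, consistent with complete melting.

T_f ≈ 16.6 °C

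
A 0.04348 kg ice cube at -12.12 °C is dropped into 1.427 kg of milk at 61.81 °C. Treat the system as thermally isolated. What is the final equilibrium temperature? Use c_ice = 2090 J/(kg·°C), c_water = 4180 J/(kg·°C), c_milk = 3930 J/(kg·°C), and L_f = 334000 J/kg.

T_f ≈ 57.2 °C

Energy balance with sensible and latent terms:
warm ice to 0 °C: 0.04348×2090×(0 − (-12.12)) = 1101.4; latent heat to melt: 0.04348×334000 = 14522; meltwater 0→T: 0.04348×4180×T = 181.75 T; milk cools: 1.427×3930×(T − 61.81) = 5608.1(T − 61.81)
5789.9 T = 346637 − 15624 = 331014
T ≈ 57.17 °C (positive, so assuming full melt was valid).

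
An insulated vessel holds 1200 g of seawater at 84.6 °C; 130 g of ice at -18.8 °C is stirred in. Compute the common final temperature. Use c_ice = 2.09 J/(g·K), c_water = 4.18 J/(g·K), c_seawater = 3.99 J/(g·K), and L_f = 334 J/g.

T_f ≈ 66.9 °C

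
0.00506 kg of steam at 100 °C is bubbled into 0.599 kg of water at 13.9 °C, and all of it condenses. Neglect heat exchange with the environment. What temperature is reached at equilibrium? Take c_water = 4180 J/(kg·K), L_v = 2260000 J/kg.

T_f ≈ 19.2 °C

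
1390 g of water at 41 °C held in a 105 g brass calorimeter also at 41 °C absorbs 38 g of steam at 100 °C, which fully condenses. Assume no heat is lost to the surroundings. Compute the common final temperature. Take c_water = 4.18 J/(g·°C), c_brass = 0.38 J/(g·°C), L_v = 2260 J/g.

Net heat exchanged in the isolated system is zero:
latent heat released on condensation: 38×2260 = 85880
  condensate cools 100→T: 38×4.18×(T − 100) = 158.84(T − 100)
  water warms: 1390×4.18×(T − 41) = 5810.2(T − 41)
  cup: 39.9(T − 41)
6008.9 T = 85880 + 15884 + 239854 = 341618
T ≈ 56.85 °C — below 100 °C, confirming all the steam condensed.

T_f ≈ 56.9 °C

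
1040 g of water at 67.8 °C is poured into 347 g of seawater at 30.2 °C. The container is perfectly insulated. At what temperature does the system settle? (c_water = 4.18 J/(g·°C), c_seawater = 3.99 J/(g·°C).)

T_f = Σ m_i c_i T_i / Σ m_i c_i:
T_f = (4347.2·67.8 + 1384.5·30.2) / (4347.2 + 1384.5)
    = 336553 / 5731.7 ≈ 58.72 °C

T_f ≈ 58.7 °C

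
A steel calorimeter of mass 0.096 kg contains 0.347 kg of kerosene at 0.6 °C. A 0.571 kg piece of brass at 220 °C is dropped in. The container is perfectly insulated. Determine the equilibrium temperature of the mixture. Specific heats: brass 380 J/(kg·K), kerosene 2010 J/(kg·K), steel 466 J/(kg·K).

T_f ≈ 50.2 °C

T_f = Σ m_i c_i T_i / Σ m_i c_i:
T_f = (216.98×220 + 697.47×0.6 + 44.74×0.6) / (216.98 + 697.47 + 44.74)
    = 48181 / 959.19 ≈ 50.23 °C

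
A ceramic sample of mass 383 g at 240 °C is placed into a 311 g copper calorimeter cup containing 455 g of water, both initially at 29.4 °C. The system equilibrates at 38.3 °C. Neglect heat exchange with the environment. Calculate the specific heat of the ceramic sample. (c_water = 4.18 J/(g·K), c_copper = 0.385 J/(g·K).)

Setting the total heat transfer to zero:
383×c×(38.3 − 240) + 455×4.18×(38.3 − 29.4) + 311×0.385×(38.3 − 29.4) = 0
-77251 c = -17993
c = -17993/-77251 ≈ 0.2329 J/(g·K)

c ≈ 0.233 J/(g·K)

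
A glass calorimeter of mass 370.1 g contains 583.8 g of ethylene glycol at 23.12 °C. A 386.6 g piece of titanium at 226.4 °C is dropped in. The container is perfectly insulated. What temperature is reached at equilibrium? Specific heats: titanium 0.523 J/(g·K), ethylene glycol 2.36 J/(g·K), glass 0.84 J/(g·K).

T_f ≈ 44.9 °C

Conservation of energy gives ΣQ = 0:
386.6*0.523*(T − 226.4) + 583.8*2.36*(T − 23.12) + 370.1*0.84*(T − 23.12) = 0
(202.19 + 1377.8 + 310.88) T = 202.19*226.4 + 1377.8*23.12 + 310.88*23.12
T = 84818 / 1890.8 = 44.9 °C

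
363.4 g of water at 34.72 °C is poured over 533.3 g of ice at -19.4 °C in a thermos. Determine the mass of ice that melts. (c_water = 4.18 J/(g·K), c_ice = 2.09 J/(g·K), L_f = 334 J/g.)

Heat available from the water dropping to 0 °C: 363.4×4.18×34.72 = 52740 J.
Warming the ice to 0 °C takes 533.3×2.09×19.4 = 21623 J, leaving 31117 J for melting.
To melt every bit of ice: 533.3×334 = 178122 J.
That's not enough to melt it all — equilibrium is at 0 °C with ice remaining.
m_melt = 31117 / L_f = 93.16 g.

m_melted ≈ 93.2 g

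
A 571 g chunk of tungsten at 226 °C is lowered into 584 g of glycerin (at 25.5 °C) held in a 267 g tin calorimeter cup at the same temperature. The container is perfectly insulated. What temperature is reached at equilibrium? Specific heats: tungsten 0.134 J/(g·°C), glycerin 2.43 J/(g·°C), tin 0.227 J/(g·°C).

T_f ≈ 35.4 °C

Heat gained plus heat lost sum to zero:
571×0.134×(T − 226) + 584×2.43×(T − 25.5) + 267×0.227×(T − 25.5) = 0
76.51(T − 226) + 1419.1(T − 25.5) + 60.61(T − 25.5) = 0
(76.51 + 1419.1 + 60.61) T = 76.51×226 + 1419.1×25.5 + 60.61×25.5
T ≈ 35.36 °C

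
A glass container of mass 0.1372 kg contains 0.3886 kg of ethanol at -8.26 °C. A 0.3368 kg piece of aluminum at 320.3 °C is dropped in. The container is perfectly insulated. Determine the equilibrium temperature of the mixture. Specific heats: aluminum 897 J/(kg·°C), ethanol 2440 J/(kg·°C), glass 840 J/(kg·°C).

T_f ≈ 64.4 °C

With ΣQ=0 the equilibrium temperature is the m·c-weighted mean:
T_f = (302.11×320.3 + 948.18×(-8.26) + 115.25×(-8.26)) / (302.11 + 948.18 + 115.25)
    = 87982 / 1365.5 ≈ 64.43 °C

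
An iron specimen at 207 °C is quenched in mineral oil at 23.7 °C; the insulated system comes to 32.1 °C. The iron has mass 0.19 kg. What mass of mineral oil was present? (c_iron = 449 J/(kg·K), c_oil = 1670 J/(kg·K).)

Conservation of energy gives ΣQ = 0:
0.19·449·(32.1 − 207) + m·1670·(32.1 − 23.7) = 0
14028 m = 14921
m = 14921/14028 ≈ 1.064 kg

m ≈ 1.06 kg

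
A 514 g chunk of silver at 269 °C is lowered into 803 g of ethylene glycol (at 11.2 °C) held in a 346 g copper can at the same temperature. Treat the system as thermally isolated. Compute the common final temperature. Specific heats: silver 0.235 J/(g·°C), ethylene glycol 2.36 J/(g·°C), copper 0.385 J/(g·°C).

Conservation of energy gives ΣQ = 0:
514·0.235·(T − 269) + 803·2.36·(T − 11.2) + 346·0.385·(T − 11.2) = 0
120.79(T − 269) + 1895.1(T − 11.2) + 133.21(T − 11.2) = 0
2149.1 T = 55209
T = 55209 / 2149.1 = 25.7 °C

T_f ≈ 25.7 °C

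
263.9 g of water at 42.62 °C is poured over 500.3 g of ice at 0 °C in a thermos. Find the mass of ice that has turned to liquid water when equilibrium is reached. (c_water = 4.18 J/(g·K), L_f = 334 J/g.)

m_melted ≈ 141 g

Heat available from the water dropping to 0 °C: 263.9×4.18×42.62 = 47014 J.
To melt every bit of ice: 500.3×334 = 167100 J.
47014 J < 167100 J, so only part of the ice melts and the system sits at 0 °C.
m_melted×334 = 47014  ⇒  m_melted ≈ 140.8 g.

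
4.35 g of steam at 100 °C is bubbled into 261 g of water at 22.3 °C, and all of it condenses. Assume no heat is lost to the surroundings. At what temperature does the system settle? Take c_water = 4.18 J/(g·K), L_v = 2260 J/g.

Heat gained plus heat lost sum to zero:
condense steam: −4.35×2260 = −9831; condensed water 100 °C→T: 18.18(T − 100); water warms: 261×4.18×(T − 22.3) = 1091(T − 22.3)
1109.2 T = 9831 + 1818.3 + 24329 = 35978
T ≈ 32.44 °C (< 100 °C, so full condensation is consistent).

T_f ≈ 32.4 °C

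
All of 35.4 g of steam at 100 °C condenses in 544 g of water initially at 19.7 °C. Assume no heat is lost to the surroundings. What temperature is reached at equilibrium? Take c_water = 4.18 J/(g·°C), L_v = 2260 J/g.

T_f ≈ 57.6 °C

Conservation of energy gives ΣQ = 0:
latent heat released on condensation: 35.4×2260 = 80004
  condensed water 100 °C→T: 147.97(T − 100)
  water warms: 544×4.18×(T − 19.7) = 2273.9(T − 19.7)
2421.9 T = 80004 + 14797 + 44796 = 139597
T ≈ 57.64 °C — below 100 °C, confirming all the steam condensed.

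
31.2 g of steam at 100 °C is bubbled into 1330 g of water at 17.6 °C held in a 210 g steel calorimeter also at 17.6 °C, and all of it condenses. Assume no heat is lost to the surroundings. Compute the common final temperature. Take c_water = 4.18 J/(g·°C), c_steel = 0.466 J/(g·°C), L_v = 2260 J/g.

T_f ≈ 31.6 °C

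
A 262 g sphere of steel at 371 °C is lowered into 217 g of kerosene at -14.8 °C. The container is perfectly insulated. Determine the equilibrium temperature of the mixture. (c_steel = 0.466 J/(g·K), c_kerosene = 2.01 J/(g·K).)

T_f ≈ 69.6 °C

Setting the total heat transfer to zero:
262·0.466·(T − 371) + 217·2.01·(T − (-14.8)) = 0
122.09(T − 371) + 436.17(T − (-14.8)) = 0
558.26 T = 38841
T = 38841 / 558.26 = 69.6 °C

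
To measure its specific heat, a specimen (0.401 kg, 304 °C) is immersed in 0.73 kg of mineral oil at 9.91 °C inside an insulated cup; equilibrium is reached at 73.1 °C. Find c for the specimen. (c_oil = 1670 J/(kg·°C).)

Net heat exchanged in the isolated system is zero:
0.401·c·(73.1 − 304) + 0.73·1670·(73.1 − 9.91) = 0
-92.59 c = -77035
c = -77035/-92.59 ≈ 832 J/(kg·°C)

c ≈ 832 J/(kg·°C)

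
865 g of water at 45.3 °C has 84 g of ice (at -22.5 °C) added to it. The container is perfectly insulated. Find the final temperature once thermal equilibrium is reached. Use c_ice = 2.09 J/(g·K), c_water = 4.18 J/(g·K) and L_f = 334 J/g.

Energy conservation, ΣQ = 0:
warm ice to 0 °C: 84×2.09×(0 − (-22.5)) = 3950.1; latent heat to melt: 84×334 = 28056; warm the meltwater: 351.12 T; water cools: 865×4.18×(T − 45.3) = 3615.7(T − 45.3)
3966.8 T = 163791 − 32006 = 131785
T ≈ 33.22 °C (positive, so assuming full melt was valid).

T_f ≈ 33.2 °C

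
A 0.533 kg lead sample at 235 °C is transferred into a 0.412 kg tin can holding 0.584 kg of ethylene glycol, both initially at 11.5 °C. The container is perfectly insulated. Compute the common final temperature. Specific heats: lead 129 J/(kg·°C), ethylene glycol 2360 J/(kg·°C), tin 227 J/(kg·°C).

T_f ≈ 21.5 °C

Net heat exchanged in the isolated system is zero:
0.533×129×(T − 235) + 0.584×2360×(T − 11.5) + 0.412×227×(T − 11.5) = 0
1540.5 T = 33083
T ≈ 21.48 °C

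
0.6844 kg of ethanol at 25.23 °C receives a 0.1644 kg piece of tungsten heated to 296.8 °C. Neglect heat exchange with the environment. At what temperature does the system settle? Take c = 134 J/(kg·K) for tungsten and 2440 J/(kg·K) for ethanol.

Set heat shed by the hot body equal to heat absorbed by the cold body:
0.1644*134*(296.8 − T) = 0.6844*2440*(T − 25.23)
22.03(296.8 − T) = 1669.9(T − 25.23)
1692 T = 48671  ⇒  T ≈ 28.77 °C

T_f ≈ 28.8 °C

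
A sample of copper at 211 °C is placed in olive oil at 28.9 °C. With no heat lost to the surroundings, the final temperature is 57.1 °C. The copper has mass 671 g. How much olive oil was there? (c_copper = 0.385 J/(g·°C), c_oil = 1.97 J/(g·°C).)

m ≈ 716 g

|Q_copper| = |Q_oil|:
671×0.385×(211 − 57.1) = m×1.97×(57.1 − 28.9)
55.55 m = 39758  ⇒  m ≈ 715.7 g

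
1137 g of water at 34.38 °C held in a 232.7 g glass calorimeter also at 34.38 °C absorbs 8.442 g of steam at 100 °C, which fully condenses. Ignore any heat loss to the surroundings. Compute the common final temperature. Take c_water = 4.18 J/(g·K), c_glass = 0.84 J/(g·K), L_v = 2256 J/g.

Conservation of energy gives ΣQ = 0:
condense steam: −8.442×2256 = −19045; condensate cools 100→T: 8.442×4.18×(T − 100) = 35.29(T − 100); water warms: 1137×4.18×(T − 34.38) = 4752.7(T − 34.38); cup: 195.47(T − 34.38)
4983.4 T = 19045 + 3528.8 + 170117 = 192691
T ≈ 38.67 °C, under the boiling point, so the assumption holds.

T_f ≈ 38.7 °C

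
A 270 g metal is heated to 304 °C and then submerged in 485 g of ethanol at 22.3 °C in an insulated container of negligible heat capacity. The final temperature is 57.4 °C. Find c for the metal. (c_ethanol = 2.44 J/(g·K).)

m_s c (T_s − T_f) = m_ethanol c_ethanol (T_f − T_0):
270·c·(304 − 57.4) = 485·2.44·(57.4 − 22.3)
66582 c = 41537  ⇒  c ≈ 0.6239 J/(g·K)

c ≈ 0.624 J/(g·K)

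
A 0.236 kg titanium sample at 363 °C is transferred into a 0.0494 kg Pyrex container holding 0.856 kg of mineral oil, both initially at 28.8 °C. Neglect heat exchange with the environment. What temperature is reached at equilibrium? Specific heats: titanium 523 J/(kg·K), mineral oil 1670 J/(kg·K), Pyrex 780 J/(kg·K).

T_f is the heat-capacity-weighted average of the initial temperatures:
T_f = (123.43·363 + 1429.5·28.8 + 38.53·28.8) / (123.43 + 1429.5 + 38.53)
    = 87084 / 1591.5 ≈ 54.72 °C

T_f ≈ 54.7 °C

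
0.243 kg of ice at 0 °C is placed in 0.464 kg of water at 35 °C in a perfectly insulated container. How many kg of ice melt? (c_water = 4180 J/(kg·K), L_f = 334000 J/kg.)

m_melted ≈ 0.203 kg

Water can give up m c ΔT = 0.464×4180×35 = 67883 J before reaching 0 °C.
To melt every bit of ice: 0.243×334000 = 81162 J.
Since 67883 < 81162 J, not all the ice melts; equilibrium is at 0 °C.
m_melt = 67883 / L_f = 0.2032 kg.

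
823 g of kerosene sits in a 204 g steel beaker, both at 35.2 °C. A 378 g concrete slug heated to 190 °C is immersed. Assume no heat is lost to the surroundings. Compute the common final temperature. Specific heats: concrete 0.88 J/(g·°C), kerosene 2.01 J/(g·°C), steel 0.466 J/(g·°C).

Taking heat into each body as positive, Σ m c ΔT = 0:
378*0.88*(T − 190) + 823*2.01*(T − 35.2) + 204*0.466*(T − 35.2) = 0
2081.9 T = 124777
T = 124777 / 2081.9 = 59.9 °C

T_f ≈ 59.9 °C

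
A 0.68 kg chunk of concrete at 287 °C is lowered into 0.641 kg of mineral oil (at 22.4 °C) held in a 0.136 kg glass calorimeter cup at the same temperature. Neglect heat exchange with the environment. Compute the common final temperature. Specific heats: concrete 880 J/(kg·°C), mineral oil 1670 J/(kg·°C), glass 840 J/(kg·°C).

T_f is the heat-capacity-weighted average of the initial temperatures:
T_f = (598.4*287 + 1070.5*22.4 + 114.24*22.4) / (598.4 + 1070.5 + 114.24)
    = 198278 / 1783.1 ≈ 111.20 °C

T_f ≈ 111.2 °C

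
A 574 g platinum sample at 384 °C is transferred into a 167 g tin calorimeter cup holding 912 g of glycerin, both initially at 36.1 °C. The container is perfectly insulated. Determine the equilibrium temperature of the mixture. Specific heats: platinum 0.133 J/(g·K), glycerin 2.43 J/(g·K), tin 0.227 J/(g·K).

T_f ≈ 47.5 °C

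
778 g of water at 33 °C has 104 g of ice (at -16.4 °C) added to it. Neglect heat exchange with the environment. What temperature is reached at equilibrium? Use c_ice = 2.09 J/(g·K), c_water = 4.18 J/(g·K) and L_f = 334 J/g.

Energy balance with sensible and latent terms:
warm ice to 0 °C: 104·2.09·(0 − (-16.4)) = 3564.7
  melt ice: 104·334 = 34736
  warm the meltwater: 434.72 T
  water: 3252(T − 33)
3686.8 T = 107317 − 38301 = 69017
T ≈ 18.72 °C (positive, so assuming full melt was valid).

T_f ≈ 18.7 °C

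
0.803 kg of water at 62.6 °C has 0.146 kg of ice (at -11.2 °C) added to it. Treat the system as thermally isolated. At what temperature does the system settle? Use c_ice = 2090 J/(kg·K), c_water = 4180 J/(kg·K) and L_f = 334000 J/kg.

Conservation of energy gives ΣQ = 0:
warm ice to 0 °C: 0.146·2090·(0 − (-11.2)) = 3417.6
  fusion: m_ice L_f = 0.146·334000 = 48764
  meltwater 0→T: 0.146·4180·T = 610.28 T
  water: 3356.5(T − 62.6)
3966.8 T = 210119 − 52182 = 157938
T ≈ 39.81 °C — above 0 °C, consistent with complete melting.

T_f ≈ 39.8 °C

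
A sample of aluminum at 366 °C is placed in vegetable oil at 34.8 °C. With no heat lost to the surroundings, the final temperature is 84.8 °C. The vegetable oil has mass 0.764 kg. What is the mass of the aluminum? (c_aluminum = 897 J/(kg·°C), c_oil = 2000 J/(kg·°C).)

m ≈ 0.303 kg

Heat lost by the aluminum = heat gained by the oil:
m×897×(366 − 84.8) = 0.764×2000×(84.8 − 34.8)
252236 m = 76400  ⇒  m ≈ 0.3029 kg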